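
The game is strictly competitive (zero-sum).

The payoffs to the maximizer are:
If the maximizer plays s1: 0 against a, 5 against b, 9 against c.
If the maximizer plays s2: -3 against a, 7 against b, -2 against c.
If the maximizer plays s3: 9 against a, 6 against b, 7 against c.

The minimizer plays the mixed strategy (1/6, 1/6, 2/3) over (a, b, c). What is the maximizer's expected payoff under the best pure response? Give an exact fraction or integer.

43/6

s1: (0)·(1/6) + (5)·(1/6) + (9)·(2/3) = 41/6.
s2: (-3)·(1/6) + (7)·(1/6) + (-2)·(2/3) = -2/3.
s3: (9)·(1/6) + (6)·(1/6) + (7)·(2/3) = 43/6.
The best pure response is s3 with expected payoff 43/6.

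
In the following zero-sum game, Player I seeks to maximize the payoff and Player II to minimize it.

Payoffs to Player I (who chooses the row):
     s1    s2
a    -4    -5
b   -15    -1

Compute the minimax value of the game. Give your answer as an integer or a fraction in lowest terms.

-71/15

Row minima are -5 and -15, so Player I's maximin is -5; column maxima are -4 and -1, so Player II's minimax is -4. These differ, so the equilibrium is in mixed strategies.
Let Player I play a with probability p. Player II is indifferent when −4p − 15(1−p) = −5p − (1−p), giving p = 14/15.
Let Player II play s1 with probability q. Player I is indifferent when −4q − 5(1−q) = −15q − (1−q), giving q = 4/15.
The value is -4·(4/15) + (-5)·(11/15) = -71/15.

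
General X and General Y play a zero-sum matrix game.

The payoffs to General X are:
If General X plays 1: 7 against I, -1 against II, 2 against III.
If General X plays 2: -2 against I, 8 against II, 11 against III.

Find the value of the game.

Column III is strictly dominated by II for General Y (it gives General X more in every row).
The remaining 2×2 game on (1, 2) × (I, II) has no saddle point. Let General X play 1 with probability p; indifference gives 7p − 2(1−p) = −p + 8(1−p), so p = 5/9.
Similarly General Y's optimal q on I is 1/2, and the value is 7·(1/2) + (-1)·(1/2) = 3.

3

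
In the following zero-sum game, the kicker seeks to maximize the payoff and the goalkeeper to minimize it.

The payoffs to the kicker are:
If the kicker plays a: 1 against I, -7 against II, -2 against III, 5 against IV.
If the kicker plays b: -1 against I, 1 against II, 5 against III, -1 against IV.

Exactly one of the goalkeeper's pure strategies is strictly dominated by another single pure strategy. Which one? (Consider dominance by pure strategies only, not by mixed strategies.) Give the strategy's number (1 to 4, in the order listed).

The goalkeeper prefers columns that give the kicker less. Compare III with II: -7 < -2, 1 < 5.
So II strictly dominates III for the goalkeeper; III is strictly dominated.

3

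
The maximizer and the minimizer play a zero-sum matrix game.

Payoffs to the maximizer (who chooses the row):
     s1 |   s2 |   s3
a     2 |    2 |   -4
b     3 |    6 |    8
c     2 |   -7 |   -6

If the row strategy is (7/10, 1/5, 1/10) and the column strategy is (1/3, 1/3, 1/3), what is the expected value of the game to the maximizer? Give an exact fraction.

23/30

Against (1/3, 1/3, 1/3), each row's expected payoff is a: 0; b: 17/3; c: -11/3.
Taking the (7/10, 1/5, 1/10)-weighted average: (7/10)·(0) + (1/5)·(17/3) + (1/10)·(-11/3) = 23/30.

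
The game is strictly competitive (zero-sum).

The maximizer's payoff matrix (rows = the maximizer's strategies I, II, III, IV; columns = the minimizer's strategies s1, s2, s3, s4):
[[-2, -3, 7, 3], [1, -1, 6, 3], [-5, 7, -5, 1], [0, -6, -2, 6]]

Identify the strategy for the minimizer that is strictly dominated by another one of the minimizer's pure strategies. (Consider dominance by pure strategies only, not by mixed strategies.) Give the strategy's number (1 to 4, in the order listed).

4

The minimizer prefers columns that give the maximizer less. Compare s4 with s1: -2 < 3, 1 < 3, -5 < 1, 0 < 6.
So s1 strictly dominates s4 for the minimizer; s4 is strictly dominated.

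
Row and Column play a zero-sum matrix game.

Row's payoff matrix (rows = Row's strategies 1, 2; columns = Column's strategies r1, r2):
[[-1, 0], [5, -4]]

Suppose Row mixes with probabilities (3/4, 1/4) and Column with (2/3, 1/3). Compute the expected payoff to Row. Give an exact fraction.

Against (2/3, 1/3), each row's expected payoff is 1: -2/3; 2: 2.
Taking the (3/4, 1/4)-weighted average: (3/4)·(-2/3) + (1/4)·(2) = 0.

0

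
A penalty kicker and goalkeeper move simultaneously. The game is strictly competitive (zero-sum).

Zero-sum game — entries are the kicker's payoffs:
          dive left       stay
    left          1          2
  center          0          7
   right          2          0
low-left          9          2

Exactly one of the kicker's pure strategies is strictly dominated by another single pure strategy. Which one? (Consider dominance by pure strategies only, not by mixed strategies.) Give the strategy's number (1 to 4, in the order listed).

3

Compare right with low-left: 9 > 2, 2 > 0.
So low-left strictly dominates right for the kicker; right is strictly dominated.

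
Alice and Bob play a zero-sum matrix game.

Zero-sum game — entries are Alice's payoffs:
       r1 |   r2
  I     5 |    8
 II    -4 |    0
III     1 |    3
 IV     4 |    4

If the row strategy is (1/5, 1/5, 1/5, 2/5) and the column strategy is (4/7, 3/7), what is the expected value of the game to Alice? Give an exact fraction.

97/35

Against (4/7, 3/7), each row's expected payoff is I: 44/7; II: -16/7; III: 13/7; IV: 4.
Taking the (1/5, 1/5, 1/5, 2/5)-weighted average: (1/5)·(44/7) + (1/5)·(-16/7) + (1/5)·(13/7) + (2/5)·(4) = 97/35.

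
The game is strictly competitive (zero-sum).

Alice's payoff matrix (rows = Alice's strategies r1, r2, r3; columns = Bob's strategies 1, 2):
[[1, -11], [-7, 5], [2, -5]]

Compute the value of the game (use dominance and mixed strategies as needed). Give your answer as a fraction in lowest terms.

-25/19

Row r1 is strictly dominated by row r3, so Alice never plays it.
The remaining 2×2 game on (r2, r3) × (1, 2) has no saddle point. Let Alice play r2 with probability p; indifference gives −7p + 2(1−p) = 5p − 5(1−p), so p = 7/19.
Similarly Bob's optimal q on 1 is 10/19, and the value is -7·(10/19) + (5)·(9/19) = -25/19.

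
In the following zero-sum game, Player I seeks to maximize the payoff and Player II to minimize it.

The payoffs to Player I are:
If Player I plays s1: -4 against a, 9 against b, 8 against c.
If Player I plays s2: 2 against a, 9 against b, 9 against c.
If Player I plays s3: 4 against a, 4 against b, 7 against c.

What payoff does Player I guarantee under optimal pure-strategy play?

4

Row minima: -4, 2, 4 → Player I's maximin is 4.
Column maxima: 4, 9, 9 → Player II's minimax is 4.
They coincide at (s3, a), so the value is 4.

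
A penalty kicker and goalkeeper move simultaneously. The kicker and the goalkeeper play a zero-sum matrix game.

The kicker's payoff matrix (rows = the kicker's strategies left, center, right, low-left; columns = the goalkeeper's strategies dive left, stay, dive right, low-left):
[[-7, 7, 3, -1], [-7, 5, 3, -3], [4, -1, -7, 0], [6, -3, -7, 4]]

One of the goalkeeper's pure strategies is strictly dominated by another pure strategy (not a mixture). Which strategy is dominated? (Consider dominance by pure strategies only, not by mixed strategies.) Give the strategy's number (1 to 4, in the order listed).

The goalkeeper prefers columns that give the kicker less. Compare stay with dive right: 3 < 7, 3 < 5, -7 < -1, -7 < -3.
So dive right strictly dominates stay for the goalkeeper; stay is strictly dominated.

2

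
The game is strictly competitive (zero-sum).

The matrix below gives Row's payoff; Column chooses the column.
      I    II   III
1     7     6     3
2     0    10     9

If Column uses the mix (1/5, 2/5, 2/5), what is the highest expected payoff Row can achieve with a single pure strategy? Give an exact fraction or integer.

1: (7)·(1/5) + (6)·(2/5) + (3)·(2/5) = 5.
2: (0)·(1/5) + (10)·(2/5) + (9)·(2/5) = 38/5.
The best pure response is 2 with expected payoff 38/5.

38/5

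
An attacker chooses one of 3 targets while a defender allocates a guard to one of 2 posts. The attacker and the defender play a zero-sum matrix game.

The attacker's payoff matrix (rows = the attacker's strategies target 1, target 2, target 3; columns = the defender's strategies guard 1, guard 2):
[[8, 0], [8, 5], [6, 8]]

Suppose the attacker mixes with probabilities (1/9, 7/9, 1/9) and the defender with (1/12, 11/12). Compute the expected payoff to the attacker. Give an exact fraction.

181/36

Against (1/12, 11/12), each row's expected payoff is target 1: 2/3; target 2: 21/4; target 3: 47/6.
Taking the (1/9, 7/9, 1/9)-weighted average: (1/9)·(2/3) + (7/9)·(21/4) + (1/9)·(47/6) = 181/36.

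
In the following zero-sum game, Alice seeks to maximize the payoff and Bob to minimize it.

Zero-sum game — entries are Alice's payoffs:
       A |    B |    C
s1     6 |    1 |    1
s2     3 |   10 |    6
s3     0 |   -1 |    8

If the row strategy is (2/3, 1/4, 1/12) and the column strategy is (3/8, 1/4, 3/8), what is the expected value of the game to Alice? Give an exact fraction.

Against (3/8, 1/4, 3/8), each row's expected payoff is s1: 23/8; s2: 47/8; s3: 11/4.
Taking the (2/3, 1/4, 1/12)-weighted average: (2/3)·(23/8) + (1/4)·(47/8) + (1/12)·(11/4) = 347/96.

347/96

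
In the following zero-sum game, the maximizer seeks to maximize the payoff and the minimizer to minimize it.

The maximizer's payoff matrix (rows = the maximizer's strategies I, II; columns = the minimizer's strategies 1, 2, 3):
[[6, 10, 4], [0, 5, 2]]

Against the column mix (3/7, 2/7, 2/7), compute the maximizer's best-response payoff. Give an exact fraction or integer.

46/7

I: (6)·(3/7) + (10)·(2/7) + (4)·(2/7) = 46/7.
II: (0)·(3/7) + (5)·(2/7) + (2)·(2/7) = 2.
The best pure response is I with expected payoff 46/7.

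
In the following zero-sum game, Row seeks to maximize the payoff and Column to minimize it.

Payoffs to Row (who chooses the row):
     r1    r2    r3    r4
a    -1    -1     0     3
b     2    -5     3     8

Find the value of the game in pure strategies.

Row minima: -1, -5 → Row's maximin is -1.
Column maxima: 2, -1, 3, 8 → Column's minimax is -1.
They coincide at (a, r2), so the value is -1.

-1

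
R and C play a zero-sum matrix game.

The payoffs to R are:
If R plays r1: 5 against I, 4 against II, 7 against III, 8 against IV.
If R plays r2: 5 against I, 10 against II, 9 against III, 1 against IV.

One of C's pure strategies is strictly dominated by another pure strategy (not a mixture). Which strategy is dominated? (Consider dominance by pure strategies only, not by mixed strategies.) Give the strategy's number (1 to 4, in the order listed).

3

C prefers columns that give R less. Compare III with I: 5 < 7, 5 < 9.
So I strictly dominates III for C; III is strictly dominated.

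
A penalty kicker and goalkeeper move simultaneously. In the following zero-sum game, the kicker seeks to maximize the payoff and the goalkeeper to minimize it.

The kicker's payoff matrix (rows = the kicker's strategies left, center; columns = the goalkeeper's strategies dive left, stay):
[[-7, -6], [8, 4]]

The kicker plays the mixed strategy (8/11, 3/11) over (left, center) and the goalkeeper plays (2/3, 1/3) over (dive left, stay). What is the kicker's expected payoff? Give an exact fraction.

-100/33

Against (2/3, 1/3), each row's expected payoff is left: -20/3; center: 20/3.
Taking the (8/11, 3/11)-weighted average: (8/11)·(-20/3) + (3/11)·(20/3) = -100/33.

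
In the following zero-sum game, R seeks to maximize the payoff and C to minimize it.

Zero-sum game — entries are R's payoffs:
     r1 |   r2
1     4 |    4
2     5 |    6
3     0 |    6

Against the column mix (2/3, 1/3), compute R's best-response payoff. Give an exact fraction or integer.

16/3

1: (4)·(2/3) + (4)·(1/3) = 4.
2: (5)·(2/3) + (6)·(1/3) = 16/3.
3: (0)·(2/3) + (6)·(1/3) = 2.
The best pure response is 2 with expected payoff 16/3.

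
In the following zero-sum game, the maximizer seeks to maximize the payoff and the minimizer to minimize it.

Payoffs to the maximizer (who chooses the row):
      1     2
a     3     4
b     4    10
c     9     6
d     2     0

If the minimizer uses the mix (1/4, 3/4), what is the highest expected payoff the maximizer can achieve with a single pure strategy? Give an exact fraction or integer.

a: (3)·(1/4) + (4)·(3/4) = 15/4.
b: (4)·(1/4) + (10)·(3/4) = 17/2.
c: (9)·(1/4) + (6)·(3/4) = 27/4.
d: (2)·(1/4) + (0)·(3/4) = 1/2.
The best pure response is b with expected payoff 17/2.

17/2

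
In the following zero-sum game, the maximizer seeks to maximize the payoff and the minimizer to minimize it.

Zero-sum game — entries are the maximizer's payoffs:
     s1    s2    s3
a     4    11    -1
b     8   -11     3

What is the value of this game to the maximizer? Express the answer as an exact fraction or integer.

11/13

Column s1 is strictly dominated by s3 for the minimizer (it gives the maximizer more in every row).
The remaining 2×2 game on (a, b) × (s2, s3) has no saddle point. Let the maximizer play a with probability p; indifference gives 11p − 11(1−p) = −p + 3(1−p), so p = 7/13.
Similarly the minimizer's optimal q on s2 is 2/13, and the value is 11·(2/13) + (-1)·(11/13) = 11/13.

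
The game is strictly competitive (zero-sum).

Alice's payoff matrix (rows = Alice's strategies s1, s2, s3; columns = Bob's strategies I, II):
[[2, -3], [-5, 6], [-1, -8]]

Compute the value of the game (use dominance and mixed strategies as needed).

Row s3 is strictly dominated by row s1, so Alice never plays it.
The remaining 2×2 game on (s1, s2) × (I, II) has no saddle point. Let Alice play s1 with probability p; indifference gives 2p − 5(1−p) = −3p + 6(1−p), so p = 11/16.
Similarly Bob's optimal q on I is 9/16, and the value is 2·(9/16) + (-3)·(7/16) = -3/16.

-3/16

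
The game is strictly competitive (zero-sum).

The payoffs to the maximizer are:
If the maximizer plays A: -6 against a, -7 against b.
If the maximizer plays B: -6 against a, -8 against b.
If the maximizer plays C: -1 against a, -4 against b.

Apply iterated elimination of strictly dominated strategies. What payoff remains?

-4

Row B is strictly dominated by row C (-1>-6, -4>-8); eliminate B.
Row A is strictly dominated by row C (-1>-6, -4>-7); eliminate A.
Column a is strictly dominated by b for the minimizer (-4<-1); eliminate a.
Only (C, b) remains, with payoff -4.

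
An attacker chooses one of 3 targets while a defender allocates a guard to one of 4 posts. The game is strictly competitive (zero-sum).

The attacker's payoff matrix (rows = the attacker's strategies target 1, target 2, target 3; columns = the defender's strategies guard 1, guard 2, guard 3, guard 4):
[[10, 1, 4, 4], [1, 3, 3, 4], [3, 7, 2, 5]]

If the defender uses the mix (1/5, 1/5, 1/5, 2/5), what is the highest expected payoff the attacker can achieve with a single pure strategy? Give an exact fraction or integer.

23/5

target 1: (10)·(1/5) + (1)·(1/5) + (4)·(1/5) + (4)·(2/5) = 23/5.
target 2: (1)·(1/5) + (3)·(1/5) + (3)·(1/5) + (4)·(2/5) = 3.
target 3: (3)·(1/5) + (7)·(1/5) + (2)·(1/5) + (5)·(2/5) = 22/5.
The best pure response is target 1 with expected payoff 23/5.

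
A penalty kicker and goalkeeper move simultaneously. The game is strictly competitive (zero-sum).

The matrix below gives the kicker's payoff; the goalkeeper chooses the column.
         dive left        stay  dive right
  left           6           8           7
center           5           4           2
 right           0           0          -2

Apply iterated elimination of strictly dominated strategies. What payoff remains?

Row center is strictly dominated by row left (6>5, 8>4, 7>2); eliminate center.
Row right is strictly dominated by row left (6>0, 8>0, 7>-2); eliminate right.
Column stay is strictly dominated by dive left for the goalkeeper (6<8); eliminate stay.
Column dive right is strictly dominated by dive left for the goalkeeper (6<7); eliminate dive right.
Only (left, dive left) remains, with payoff 6.

6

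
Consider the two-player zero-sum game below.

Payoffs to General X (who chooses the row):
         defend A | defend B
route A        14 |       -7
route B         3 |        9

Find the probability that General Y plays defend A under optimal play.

Row minima are -7 and 3, so General X's maximin is 3; column maxima are 14 and 9, so General Y's minimax is 9. These differ, so the equilibrium is in mixed strategies.
Let General Y play defend A with probability q. General X is indifferent when 14q − 7(1−q) = 3q + 9(1−q), giving q = 16/27.

16/27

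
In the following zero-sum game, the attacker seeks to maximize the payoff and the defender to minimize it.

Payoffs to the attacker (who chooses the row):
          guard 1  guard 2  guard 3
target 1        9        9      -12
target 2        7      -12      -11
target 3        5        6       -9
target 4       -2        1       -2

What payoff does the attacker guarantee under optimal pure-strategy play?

-2

Row minima: -12, -12, -9, -2 → the attacker's maximin is -2.
Column maxima: 9, 9, -2 → the defender's minimax is -2.
They coincide at (target 4, guard 3), so the value is -2.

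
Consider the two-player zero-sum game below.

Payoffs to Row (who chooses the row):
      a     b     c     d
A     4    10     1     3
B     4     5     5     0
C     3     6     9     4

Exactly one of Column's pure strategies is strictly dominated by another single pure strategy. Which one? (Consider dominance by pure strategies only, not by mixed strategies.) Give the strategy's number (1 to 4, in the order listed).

Column prefers columns that give Row less. Compare b with a: 4 < 10, 4 < 5, 3 < 6.
So a strictly dominates b for Column; b is strictly dominated.

2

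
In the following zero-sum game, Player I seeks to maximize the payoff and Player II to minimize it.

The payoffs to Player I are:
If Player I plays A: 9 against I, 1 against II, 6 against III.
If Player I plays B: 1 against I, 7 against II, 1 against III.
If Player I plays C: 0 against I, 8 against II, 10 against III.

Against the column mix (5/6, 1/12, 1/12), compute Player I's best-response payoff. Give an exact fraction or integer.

A: (9)·(5/6) + (1)·(1/12) + (6)·(1/12) = 97/12.
B: (1)·(5/6) + (7)·(1/12) + (1)·(1/12) = 3/2.
C: (0)·(5/6) + (8)·(1/12) + (10)·(1/12) = 3/2.
The best pure response is A with expected payoff 97/12.

97/12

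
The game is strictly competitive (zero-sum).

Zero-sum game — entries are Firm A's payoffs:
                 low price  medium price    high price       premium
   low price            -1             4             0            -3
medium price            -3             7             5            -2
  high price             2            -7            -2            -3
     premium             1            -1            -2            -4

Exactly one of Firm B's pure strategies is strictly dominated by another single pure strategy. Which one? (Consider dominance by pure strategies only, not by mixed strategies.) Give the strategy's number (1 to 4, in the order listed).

3

Firm B prefers columns that give Firm A less. Compare high price with premium: -3 < 0, -2 < 5, -3 < -2, -4 < -2.
So premium strictly dominates high price for Firm B; high price is strictly dominated.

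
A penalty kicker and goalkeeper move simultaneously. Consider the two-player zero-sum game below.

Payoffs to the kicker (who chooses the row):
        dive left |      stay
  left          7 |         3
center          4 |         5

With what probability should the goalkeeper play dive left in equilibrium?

Row minima are 3 and 4, so the kicker's maximin is 4; column maxima are 7 and 5, so the goalkeeper's minimax is 5. These differ, so the equilibrium is in mixed strategies.
Let the goalkeeper play dive left with probability q. The kicker is indifferent when 7q + 3(1−q) = 4q + 5(1−q), giving q = 2/5.

2/5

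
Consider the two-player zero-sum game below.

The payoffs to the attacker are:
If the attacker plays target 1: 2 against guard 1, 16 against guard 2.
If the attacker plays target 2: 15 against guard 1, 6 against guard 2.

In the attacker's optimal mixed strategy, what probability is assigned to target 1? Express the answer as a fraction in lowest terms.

9/23

Row minima are 2 and 6, so the attacker's maximin is 6; column maxima are 15 and 16, so the defender's minimax is 15. These differ, so the equilibrium is in mixed strategies.
Let the attacker play target 1 with probability p. The defender is indifferent when 2p + 15(1−p) = 16p + 6(1−p), giving p = 9/23.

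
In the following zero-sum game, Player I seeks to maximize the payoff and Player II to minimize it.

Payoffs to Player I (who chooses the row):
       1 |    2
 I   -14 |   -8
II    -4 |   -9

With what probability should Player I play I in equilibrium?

Row minima are -14 and -9, so Player I's maximin is -9; column maxima are -4 and -8, so Player II's minimax is -8. These differ, so the equilibrium is in mixed strategies.
Let Player I play I with probability p. Player II is indifferent when −14p − 4(1−p) = −8p − 9(1−p), giving p = 5/11.

5/11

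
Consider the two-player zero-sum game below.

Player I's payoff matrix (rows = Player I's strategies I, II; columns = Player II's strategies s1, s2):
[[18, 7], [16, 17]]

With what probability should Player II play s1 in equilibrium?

Row minima are 7 and 16, so Player I's maximin is 16; column maxima are 18 and 17, so Player II's minimax is 17. These differ, so the equilibrium is in mixed strategies.
Let Player II play s1 with probability q. Player I is indifferent when 18q + 7(1−q) = 16q + 17(1−q), giving q = 5/6.

5/6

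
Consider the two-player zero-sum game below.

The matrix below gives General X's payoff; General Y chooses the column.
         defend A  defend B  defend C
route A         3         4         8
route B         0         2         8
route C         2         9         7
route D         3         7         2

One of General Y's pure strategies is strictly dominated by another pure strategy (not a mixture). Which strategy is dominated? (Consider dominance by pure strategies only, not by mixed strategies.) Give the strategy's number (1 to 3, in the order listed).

2

General Y prefers columns that give General X less. Compare defend B with defend A: 3 < 4, 0 < 2, 2 < 9, 3 < 7.
So defend A strictly dominates defend B for General Y; defend B is strictly dominated.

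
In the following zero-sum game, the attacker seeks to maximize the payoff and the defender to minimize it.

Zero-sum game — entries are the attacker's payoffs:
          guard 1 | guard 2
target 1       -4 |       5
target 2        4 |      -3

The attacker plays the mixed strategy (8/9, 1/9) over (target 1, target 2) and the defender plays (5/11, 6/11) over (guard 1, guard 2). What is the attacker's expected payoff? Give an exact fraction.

Against (5/11, 6/11), each row's expected payoff is target 1: 10/11; target 2: 2/11.
Taking the (8/9, 1/9)-weighted average: (8/9)·(10/11) + (1/9)·(2/11) = 82/99.

82/99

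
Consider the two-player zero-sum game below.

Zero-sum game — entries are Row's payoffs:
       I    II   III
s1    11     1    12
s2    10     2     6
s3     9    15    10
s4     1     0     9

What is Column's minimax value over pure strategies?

11

The worst case (largest entry) in each column is I: 11, II: 15, III: 12.
The best (smallest) of these is 11.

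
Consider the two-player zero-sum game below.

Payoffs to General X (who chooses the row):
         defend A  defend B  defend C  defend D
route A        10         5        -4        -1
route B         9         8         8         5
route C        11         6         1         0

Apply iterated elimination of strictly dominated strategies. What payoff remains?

Column defend B is strictly dominated by defend D for General Y (-1<5, 5<8, 0<6); eliminate defend B.
Row route A is strictly dominated by row route C (11>10, 1>-4, 0>-1); eliminate route A.
Column defend A is strictly dominated by defend C for General Y (8<9, 1<11); eliminate defend A.
Row route C is strictly dominated by row route B (8>1, 5>0); eliminate route C.
Column defend C is strictly dominated by defend D for General Y (5<8); eliminate defend C.
Only (route B, defend D) remains, with payoff 5.

5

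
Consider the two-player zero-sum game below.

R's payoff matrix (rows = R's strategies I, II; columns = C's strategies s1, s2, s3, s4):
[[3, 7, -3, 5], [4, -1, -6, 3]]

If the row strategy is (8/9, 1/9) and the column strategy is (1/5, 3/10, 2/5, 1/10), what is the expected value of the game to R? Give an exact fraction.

Against (1/5, 3/10, 2/5, 1/10), each row's expected payoff is I: 2; II: -8/5.
Taking the (8/9, 1/9)-weighted average: (8/9)·(2) + (1/9)·(-8/5) = 8/5.

8/5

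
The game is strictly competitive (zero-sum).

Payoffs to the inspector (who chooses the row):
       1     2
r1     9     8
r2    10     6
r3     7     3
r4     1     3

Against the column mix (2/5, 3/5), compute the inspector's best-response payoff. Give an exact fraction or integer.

r1: (9)·(2/5) + (8)·(3/5) = 42/5.
r2: (10)·(2/5) + (6)·(3/5) = 38/5.
r3: (7)·(2/5) + (3)·(3/5) = 23/5.
r4: (1)·(2/5) + (3)·(3/5) = 11/5.
The best pure response is r1 with expected payoff 42/5.

42/5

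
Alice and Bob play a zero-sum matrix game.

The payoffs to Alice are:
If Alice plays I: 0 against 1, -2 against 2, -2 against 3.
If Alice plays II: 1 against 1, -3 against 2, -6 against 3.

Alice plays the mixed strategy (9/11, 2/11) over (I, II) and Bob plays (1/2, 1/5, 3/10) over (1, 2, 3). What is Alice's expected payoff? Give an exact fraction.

-64/55

Against (1/2, 1/5, 3/10), each row's expected payoff is I: -1; II: -19/10.
Taking the (9/11, 2/11)-weighted average: (9/11)·(-1) + (2/11)·(-19/10) = -64/55.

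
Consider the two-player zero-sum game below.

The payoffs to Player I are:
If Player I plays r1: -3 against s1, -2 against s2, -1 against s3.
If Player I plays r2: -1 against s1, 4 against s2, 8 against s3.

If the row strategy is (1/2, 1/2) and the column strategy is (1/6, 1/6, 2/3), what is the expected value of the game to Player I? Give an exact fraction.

Against (1/6, 1/6, 2/3), each row's expected payoff is r1: -3/2; r2: 35/6.
Taking the (1/2, 1/2)-weighted average: (1/2)·(-3/2) + (1/2)·(35/6) = 13/6.

13/6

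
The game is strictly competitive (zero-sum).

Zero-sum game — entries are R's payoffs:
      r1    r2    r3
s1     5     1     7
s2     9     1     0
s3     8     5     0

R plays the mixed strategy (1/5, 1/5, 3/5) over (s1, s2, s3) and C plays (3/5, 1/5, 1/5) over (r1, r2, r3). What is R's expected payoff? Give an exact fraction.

138/25

Against (3/5, 1/5, 1/5), each row's expected payoff is s1: 23/5; s2: 28/5; s3: 29/5.
Taking the (1/5, 1/5, 3/5)-weighted average: (1/5)·(23/5) + (1/5)·(28/5) + (3/5)·(29/5) = 138/25.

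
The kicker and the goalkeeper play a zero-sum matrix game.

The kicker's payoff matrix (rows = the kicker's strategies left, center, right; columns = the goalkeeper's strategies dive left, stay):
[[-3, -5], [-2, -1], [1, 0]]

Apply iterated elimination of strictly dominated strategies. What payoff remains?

0

Row left is strictly dominated by row center (-2>-3, -1>-5); eliminate left.
Row center is strictly dominated by row right (1>-2, 0>-1); eliminate center.
Column dive left is strictly dominated by stay for the goalkeeper (0<1); eliminate dive left.
Only (right, stay) remains, with payoff 0.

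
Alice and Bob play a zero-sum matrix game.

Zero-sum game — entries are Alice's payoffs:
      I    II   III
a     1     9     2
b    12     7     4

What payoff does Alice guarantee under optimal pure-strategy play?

Row minima: 1, 4 → Alice's maximin is 4.
Column maxima: 12, 9, 4 → Bob's minimax is 4.
They coincide at (b, III), so the value is 4.

4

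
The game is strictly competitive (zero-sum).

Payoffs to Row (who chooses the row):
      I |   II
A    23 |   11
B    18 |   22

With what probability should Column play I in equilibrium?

11/16

Row minima are 11 and 18, so Row's maximin is 18; column maxima are 23 and 22, so Column's minimax is 22. These differ, so the equilibrium is in mixed strategies.
Let Column play I with probability q. Row is indifferent when 23q + 11(1−q) = 18q + 22(1−q), giving q = 11/16.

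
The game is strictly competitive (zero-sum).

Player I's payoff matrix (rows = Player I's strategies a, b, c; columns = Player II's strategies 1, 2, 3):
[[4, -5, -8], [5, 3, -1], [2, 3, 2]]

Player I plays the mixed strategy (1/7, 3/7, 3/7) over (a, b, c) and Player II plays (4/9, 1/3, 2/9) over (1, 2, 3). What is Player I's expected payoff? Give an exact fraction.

43/21

Against (4/9, 1/3, 2/9), each row's expected payoff is a: -5/3; b: 3; c: 7/3.
Taking the (1/7, 3/7, 3/7)-weighted average: (1/7)·(-5/3) + (3/7)·(3) + (3/7)·(7/3) = 43/21.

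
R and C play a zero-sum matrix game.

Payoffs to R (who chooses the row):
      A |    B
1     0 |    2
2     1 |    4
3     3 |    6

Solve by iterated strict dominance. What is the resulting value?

3

Column B is strictly dominated by A for C (0<2, 1<4, 3<6); eliminate B.
Row 2 is strictly dominated by row 3 (3>1); eliminate 2.
Row 1 is strictly dominated by row 3 (3>0); eliminate 1.
Only (3, A) remains, with payoff 3.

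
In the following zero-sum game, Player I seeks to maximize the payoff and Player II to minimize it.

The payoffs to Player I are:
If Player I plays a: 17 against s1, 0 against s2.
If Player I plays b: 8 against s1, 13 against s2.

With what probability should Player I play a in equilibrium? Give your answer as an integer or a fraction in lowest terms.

5/22

Row minima are 0 and 8, so Player I's maximin is 8; column maxima are 17 and 13, so Player II's minimax is 13. These differ, so the equilibrium is in mixed strategies.
Let Player I play a with probability p. Player II is indifferent when 17p + 8(1−p) = 13(1−p), giving p = 5/22.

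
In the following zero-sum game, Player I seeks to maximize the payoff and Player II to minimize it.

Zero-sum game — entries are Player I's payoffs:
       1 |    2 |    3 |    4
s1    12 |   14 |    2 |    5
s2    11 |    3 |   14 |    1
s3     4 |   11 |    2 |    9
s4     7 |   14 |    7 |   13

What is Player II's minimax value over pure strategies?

12

The worst case (largest entry) in each column is 1: 12, 2: 14, 3: 14, 4: 13.
The best (smallest) of these is 12.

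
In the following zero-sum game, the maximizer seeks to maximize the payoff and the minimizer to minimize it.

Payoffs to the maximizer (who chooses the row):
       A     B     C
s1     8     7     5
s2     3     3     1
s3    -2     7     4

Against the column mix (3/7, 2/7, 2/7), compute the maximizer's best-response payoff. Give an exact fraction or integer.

s1: (8)·(3/7) + (7)·(2/7) + (5)·(2/7) = 48/7.
s2: (3)·(3/7) + (3)·(2/7) + (1)·(2/7) = 17/7.
s3: (-2)·(3/7) + (7)·(2/7) + (4)·(2/7) = 16/7.
The best pure response is s1 with expected payoff 48/7.

48/7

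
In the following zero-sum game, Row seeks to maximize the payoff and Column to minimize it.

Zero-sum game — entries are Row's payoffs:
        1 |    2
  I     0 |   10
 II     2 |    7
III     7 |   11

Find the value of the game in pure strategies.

7

Row minima: 0, 2, 7 → Row's maximin is 7.
Column maxima: 7, 11 → Column's minimax is 7.
They coincide at (III, 1), so the value is 7.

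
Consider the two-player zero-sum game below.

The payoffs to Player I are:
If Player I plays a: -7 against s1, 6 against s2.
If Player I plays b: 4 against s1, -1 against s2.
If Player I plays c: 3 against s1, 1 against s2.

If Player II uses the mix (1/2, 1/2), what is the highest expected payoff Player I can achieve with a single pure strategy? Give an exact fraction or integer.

2

a: (-7)·(1/2) + (6)·(1/2) = -1/2.
b: (4)·(1/2) + (-1)·(1/2) = 3/2.
c: (3)·(1/2) + (1)·(1/2) = 2.
The best pure response is c with expected payoff 2.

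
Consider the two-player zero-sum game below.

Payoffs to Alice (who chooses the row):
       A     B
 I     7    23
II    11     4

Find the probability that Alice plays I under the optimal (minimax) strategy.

7/23

Row minima are 7 and 4, so Alice's maximin is 7; column maxima are 11 and 23, so Bob's minimax is 11. These differ, so the equilibrium is in mixed strategies.
Let Alice play I with probability p. Bob is indifferent when 7p + 11(1−p) = 23p + 4(1−p), giving p = 7/23.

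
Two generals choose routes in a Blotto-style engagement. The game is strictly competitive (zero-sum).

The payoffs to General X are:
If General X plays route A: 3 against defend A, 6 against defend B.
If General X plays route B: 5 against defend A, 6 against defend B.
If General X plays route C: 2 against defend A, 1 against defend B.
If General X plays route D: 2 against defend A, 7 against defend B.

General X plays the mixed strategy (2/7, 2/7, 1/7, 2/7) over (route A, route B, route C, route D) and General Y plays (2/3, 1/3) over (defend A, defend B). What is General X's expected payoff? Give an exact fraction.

83/21

Against (2/3, 1/3), each row's expected payoff is route A: 4; route B: 16/3; route C: 5/3; route D: 11/3.
Taking the (2/7, 2/7, 1/7, 2/7)-weighted average: (2/7)·(4) + (2/7)·(16/3) + (1/7)·(5/3) + (2/7)·(11/3) = 83/21.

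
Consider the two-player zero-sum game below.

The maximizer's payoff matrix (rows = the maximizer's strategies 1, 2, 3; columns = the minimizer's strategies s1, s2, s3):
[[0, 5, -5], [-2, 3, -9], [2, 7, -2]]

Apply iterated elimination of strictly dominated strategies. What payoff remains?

Row 2 is strictly dominated by row 1 (0>-2, 5>3, -5>-9); eliminate 2.
Row 1 is strictly dominated by row 3 (2>0, 7>5, -2>-5); eliminate 1.
Column s1 is strictly dominated by s3 for the minimizer (-2<2); eliminate s1.
Column s2 is strictly dominated by s3 for the minimizer (-2<7); eliminate s2.
Only (3, s3) remains, with payoff -2.

-2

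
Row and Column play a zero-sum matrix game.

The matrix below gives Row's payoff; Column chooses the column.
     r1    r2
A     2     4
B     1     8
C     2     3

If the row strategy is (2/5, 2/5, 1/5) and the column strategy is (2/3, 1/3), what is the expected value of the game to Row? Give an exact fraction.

43/15

Against (2/3, 1/3), each row's expected payoff is A: 8/3; B: 10/3; C: 7/3.
Taking the (2/5, 2/5, 1/5)-weighted average: (2/5)·(8/3) + (2/5)·(10/3) + (1/5)·(7/3) = 43/15.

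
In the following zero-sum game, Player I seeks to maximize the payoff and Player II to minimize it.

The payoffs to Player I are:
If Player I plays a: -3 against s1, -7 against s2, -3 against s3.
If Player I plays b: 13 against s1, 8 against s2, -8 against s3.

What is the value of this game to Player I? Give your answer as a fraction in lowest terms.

Column s1 is strictly dominated by s2 for Player II (it gives Player I more in every row).
The remaining 2×2 game on (a, b) × (s2, s3) has no saddle point. Let Player I play a with probability p; indifference gives −7p + 8(1−p) = −3p − 8(1−p), so p = 4/5.
Similarly Player II's optimal q on s2 is 1/4, and the value is -7·(1/4) + (-3)·(3/4) = -4.

-4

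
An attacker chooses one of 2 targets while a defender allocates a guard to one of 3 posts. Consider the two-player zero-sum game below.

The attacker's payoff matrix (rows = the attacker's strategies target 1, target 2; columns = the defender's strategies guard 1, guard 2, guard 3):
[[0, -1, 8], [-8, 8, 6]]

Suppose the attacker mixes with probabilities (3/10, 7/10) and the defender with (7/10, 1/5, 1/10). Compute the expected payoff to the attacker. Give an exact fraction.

Against (7/10, 1/5, 1/10), each row's expected payoff is target 1: 3/5; target 2: -17/5.
Taking the (3/10, 7/10)-weighted average: (3/10)·(3/5) + (7/10)·(-17/5) = -11/5.

-11/5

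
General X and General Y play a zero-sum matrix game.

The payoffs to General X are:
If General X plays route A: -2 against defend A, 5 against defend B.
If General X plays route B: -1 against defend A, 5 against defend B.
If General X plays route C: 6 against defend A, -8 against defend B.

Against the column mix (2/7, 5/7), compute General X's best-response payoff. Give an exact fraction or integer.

route A: (-2)·(2/7) + (5)·(5/7) = 3.
route B: (-1)·(2/7) + (5)·(5/7) = 23/7.
route C: (6)·(2/7) + (-8)·(5/7) = -4.
The best pure response is route B with expected payoff 23/7.

23/7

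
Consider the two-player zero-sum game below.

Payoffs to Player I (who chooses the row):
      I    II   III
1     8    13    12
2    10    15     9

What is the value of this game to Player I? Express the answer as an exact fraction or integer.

48/5

Column II is strictly dominated by III for Player II (it gives Player I more in every row).
The remaining 2×2 game on (1, 2) × (I, III) has no saddle point. Let Player I play 1 with probability p; indifference gives 8p + 10(1−p) = 12p + 9(1−p), so p = 1/5.
Similarly Player II's optimal q on I is 3/5, and the value is 8·(3/5) + (12)·(2/5) = 48/5.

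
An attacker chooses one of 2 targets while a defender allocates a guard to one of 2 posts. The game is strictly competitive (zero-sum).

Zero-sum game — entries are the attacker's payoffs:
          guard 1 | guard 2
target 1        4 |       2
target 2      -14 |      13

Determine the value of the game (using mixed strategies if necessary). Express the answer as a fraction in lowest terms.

Row minima are 2 and -14, so the attacker's maximin is 2; column maxima are 4 and 13, so the defender's minimax is 4. These differ, so the equilibrium is in mixed strategies.
Let the attacker play target 1 with probability p. The defender is indifferent when 4p − 14(1−p) = 2p + 13(1−p), giving p = 27/29.
Let the defender play guard 1 with probability q. The attacker is indifferent when 4q + 2(1−q) = −14q + 13(1−q), giving q = 11/29.
The value is 4·(11/29) + (2)·(18/29) = 80/29.

80/29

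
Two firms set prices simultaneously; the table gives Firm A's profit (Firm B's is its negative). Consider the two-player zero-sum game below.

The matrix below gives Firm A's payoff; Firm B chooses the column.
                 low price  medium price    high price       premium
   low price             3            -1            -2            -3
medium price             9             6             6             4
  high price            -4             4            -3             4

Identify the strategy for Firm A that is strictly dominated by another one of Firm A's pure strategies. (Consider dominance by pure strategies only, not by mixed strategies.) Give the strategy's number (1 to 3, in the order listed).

1

Compare low price with medium price: 9 > 3, 6 > -1, 6 > -2, 4 > -3.
So medium price strictly dominates low price for Firm A; low price is strictly dominated.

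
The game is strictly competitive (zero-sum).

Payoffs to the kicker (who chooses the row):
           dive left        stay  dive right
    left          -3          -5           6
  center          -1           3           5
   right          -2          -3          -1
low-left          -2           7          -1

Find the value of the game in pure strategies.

Row minima: -5, -1, -3, -2 → the kicker's maximin is -1.
Column maxima: -1, 7, 6 → the goalkeeper's minimax is -1.
They coincide at (center, dive left), so the value is -1.

-1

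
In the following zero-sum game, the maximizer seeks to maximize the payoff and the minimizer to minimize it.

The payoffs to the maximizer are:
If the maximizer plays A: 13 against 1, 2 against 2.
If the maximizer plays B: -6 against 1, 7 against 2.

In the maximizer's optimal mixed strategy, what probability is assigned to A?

13/24

Row minima are 2 and -6, so the maximizer's maximin is 2; column maxima are 13 and 7, so the minimizer's minimax is 7. These differ, so the equilibrium is in mixed strategies.
Let the maximizer play A with probability p. The minimizer is indifferent when 13p − 6(1−p) = 2p + 7(1−p), giving p = 13/24.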